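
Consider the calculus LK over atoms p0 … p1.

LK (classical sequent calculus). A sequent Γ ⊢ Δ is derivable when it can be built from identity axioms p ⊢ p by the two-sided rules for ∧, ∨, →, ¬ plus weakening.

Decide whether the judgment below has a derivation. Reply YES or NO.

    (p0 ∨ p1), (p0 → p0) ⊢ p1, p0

Derivation (root first):
[→L] (p0 ∨ p1), (p0 → p0) ⊢ p1, p0
  [∨L] (p0 ∨ p1) ⊢ p1, p0
    [WR] p0 ⊢ p0, p0
      [Ax] p0 ⊢ p0
    [Ax] p1 ⊢ p1
  [Ax] p0 ⊢ p0

Result: YES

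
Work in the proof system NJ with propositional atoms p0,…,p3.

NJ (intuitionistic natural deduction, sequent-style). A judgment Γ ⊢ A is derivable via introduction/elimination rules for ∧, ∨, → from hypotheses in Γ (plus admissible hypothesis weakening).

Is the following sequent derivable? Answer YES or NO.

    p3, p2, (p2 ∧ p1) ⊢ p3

Proof tree:
[Wk] p3, p2, (p2 ∧ p1) ⊢ p3
  [Wk] p3, p2 ⊢ p3
    [Ax] p3 ⊢ p3

Result: YES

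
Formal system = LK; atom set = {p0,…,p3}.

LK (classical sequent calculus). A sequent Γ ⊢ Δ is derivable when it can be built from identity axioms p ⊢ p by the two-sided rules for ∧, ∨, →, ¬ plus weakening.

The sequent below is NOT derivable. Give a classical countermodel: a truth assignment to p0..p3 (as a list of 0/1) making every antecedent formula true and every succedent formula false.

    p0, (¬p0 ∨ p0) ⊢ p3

Search for a countermodel by truth-table:
  v=0000: Γ:[p0=F, (¬p0 ∨ p0)=T] Δ:[p3=F] refutes=False
  v=0001: Γ:[p0=F, (¬p0 ∨ p0)=T] Δ:[p3=T] refutes=False
  v=0010: Γ:[p0=F, (¬p0 ∨ p0)=T] Δ:[p3=F] refutes=False
  v=0011: Γ:[p0=F, (¬p0 ∨ p0)=T] Δ:[p3=T] refutes=False
  v=0100: Γ:[p0=F, (¬p0 ∨ p0)=T] Δ:[p3=F] refutes=False
  v=0101: Γ:[p0=F, (¬p0 ∨ p0)=T] Δ:[p3=T] refutes=False
  v=0110: Γ:[p0=F, (¬p0 ∨ p0)=T] Δ:[p3=F] refutes=False
  v=0111: Γ:[p0=F, (¬p0 ∨ p0)=T] Δ:[p3=T] refutes=False
  v=1000: Γ:[p0=T, (¬p0 ∨ p0)=T] Δ:[p3=F] refutes=True  ← countermodel

Result: [1, 0, 0, 0]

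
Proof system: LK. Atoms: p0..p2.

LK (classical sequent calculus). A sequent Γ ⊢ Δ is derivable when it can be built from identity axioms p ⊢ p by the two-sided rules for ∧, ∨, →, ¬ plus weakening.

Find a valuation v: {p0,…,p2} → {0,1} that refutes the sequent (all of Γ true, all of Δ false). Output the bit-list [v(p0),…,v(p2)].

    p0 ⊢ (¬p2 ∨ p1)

Search for a countermodel by truth-table:
  v=000: Γ:[p0=F] Δ:[(¬p2 ∨ p1)=T] refutes=False
  v=001: Γ:[p0=F] Δ:[(¬p2 ∨ p1)=F] refutes=False
  v=010: Γ:[p0=F] Δ:[(¬p2 ∨ p1)=T] refutes=False
  v=011: Γ:[p0=F] Δ:[(¬p2 ∨ p1)=T] refutes=False
  v=100: Γ:[p0=T] Δ:[(¬p2 ∨ p1)=T] refutes=False
  v=101: Γ:[p0=T] Δ:[(¬p2 ∨ p1)=F] refutes=True  ← countermodel

Result: [1, 0, 1]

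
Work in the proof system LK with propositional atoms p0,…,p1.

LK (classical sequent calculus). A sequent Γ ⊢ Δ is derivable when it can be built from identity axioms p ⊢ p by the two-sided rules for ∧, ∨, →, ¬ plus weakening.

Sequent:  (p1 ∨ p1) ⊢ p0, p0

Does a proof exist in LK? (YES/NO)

Truth-table refutation:
  v=00: Γ:[(p1 ∨ p1)=F] Δ:[p0=F, p0=F] refutes=False
  v=01: Γ:[(p1 ∨ p1)=T] Δ:[p0=F, p0=F] refutes=True  ← countermodel

Result: NO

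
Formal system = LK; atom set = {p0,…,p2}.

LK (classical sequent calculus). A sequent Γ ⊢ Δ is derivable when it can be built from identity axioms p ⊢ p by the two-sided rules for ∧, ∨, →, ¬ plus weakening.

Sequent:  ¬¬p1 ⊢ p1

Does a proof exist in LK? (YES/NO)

Proof tree:
[¬L] ¬¬p1 ⊢ p1
  [¬R]  ⊢ p1, ¬p1
    [Ax] p1 ⊢ p1

Result: YES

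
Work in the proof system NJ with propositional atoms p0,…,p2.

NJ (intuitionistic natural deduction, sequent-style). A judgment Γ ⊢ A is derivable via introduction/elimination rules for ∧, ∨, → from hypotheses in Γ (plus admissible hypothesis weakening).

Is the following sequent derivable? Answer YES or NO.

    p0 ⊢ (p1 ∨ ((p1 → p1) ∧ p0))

Derivation (root first):
[∨I₂] p0 ⊢ (p1 ∨ ((p1 → p1) ∧ p0))
  [∧I] p0 ⊢ ((p1 → p1) ∧ p0)
    [→I]  ⊢ (p1 → p1)
      [Ax] p1 ⊢ p1
    [Ax] p0 ⊢ p0

Result: YES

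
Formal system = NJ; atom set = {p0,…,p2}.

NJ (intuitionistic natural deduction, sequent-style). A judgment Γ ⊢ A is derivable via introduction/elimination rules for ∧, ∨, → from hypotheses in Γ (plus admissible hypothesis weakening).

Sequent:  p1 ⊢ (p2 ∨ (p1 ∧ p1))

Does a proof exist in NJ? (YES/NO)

Proof tree:
[∨I₂] p1 ⊢ (p2 ∨ (p1 ∧ p1))
  [∧I] p1 ⊢ (p1 ∧ p1)
    [Ax] p1 ⊢ p1
    [Wk] p1, p1 ⊢ p1
      [Ax] p1 ⊢ p1

Result: YES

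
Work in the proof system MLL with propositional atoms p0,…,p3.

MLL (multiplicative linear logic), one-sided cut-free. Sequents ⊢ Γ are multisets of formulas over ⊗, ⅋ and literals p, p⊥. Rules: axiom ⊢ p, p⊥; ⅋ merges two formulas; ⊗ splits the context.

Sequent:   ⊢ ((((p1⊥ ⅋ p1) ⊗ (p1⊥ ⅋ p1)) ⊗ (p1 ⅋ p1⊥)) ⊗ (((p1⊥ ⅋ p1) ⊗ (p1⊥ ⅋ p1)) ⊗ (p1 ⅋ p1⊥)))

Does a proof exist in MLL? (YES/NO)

Derivation (root first):
[⊗]  ⊢ ((((p1⊥ ⅋ p1) ⊗ (p1⊥ ⅋ p1)) ⊗ (p1 ⅋ p1⊥)) ⊗ (((p1⊥ ⅋ p1) ⊗ (p1⊥ ⅋ p1)) ⊗ (p1 ⅋ p1⊥)))
  [⊗]  ⊢ (((p1⊥ ⅋ p1) ⊗ (p1⊥ ⅋ p1)) ⊗ (p1 ⅋ p1⊥))
    [⊗]  ⊢ ((p1⊥ ⅋ p1) ⊗ (p1⊥ ⅋ p1))
      [⅋]  ⊢ (p1⊥ ⅋ p1)
        [Ax]  ⊢ p1, p1⊥
      [⅋]  ⊢ (p1⊥ ⅋ p1)
        [Ax]  ⊢ p1, p1⊥
    [⅋]  ⊢ (p1 ⅋ p1⊥)
      [Ax]  ⊢ p1, p1⊥
  [⊗]  ⊢ (((p1⊥ ⅋ p1) ⊗ (p1⊥ ⅋ p1)) ⊗ (p1 ⅋ p1⊥))
    [⊗]  ⊢ ((p1⊥ ⅋ p1) ⊗ (p1⊥ ⅋ p1))
      [⅋]  ⊢ (p1⊥ ⅋ p1)
        [Ax]  ⊢ p1, p1⊥
      [⅋]  ⊢ (p1⊥ ⅋ p1)
        [Ax]  ⊢ p1, p1⊥
    [⅋]  ⊢ (p1 ⅋ p1⊥)
      [Ax]  ⊢ p1, p1⊥

Result: YES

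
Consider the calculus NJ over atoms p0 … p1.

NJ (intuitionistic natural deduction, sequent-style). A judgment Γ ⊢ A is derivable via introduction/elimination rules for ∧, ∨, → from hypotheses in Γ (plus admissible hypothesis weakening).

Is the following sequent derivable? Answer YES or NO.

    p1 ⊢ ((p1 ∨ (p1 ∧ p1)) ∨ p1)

Proof tree:
[∨I₁] p1 ⊢ ((p1 ∨ (p1 ∧ p1)) ∨ p1)
  [∨I₂] p1 ⊢ (p1 ∨ (p1 ∧ p1))
    [∧I] p1 ⊢ (p1 ∧ p1)
      [Ax] p1 ⊢ p1
      [Ax] p1 ⊢ p1

Result: YES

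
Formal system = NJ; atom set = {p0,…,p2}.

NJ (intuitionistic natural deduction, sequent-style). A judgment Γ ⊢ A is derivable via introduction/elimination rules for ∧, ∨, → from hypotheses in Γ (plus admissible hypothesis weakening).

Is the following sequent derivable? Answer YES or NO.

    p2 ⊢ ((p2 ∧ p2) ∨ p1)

Derivation (root first):
[∨I₁] p2 ⊢ ((p2 ∧ p2) ∨ p1)
  [∧I] p2 ⊢ (p2 ∧ p2)
    [Ax] p2 ⊢ p2
    [Ax] p2 ⊢ p2

Result: YES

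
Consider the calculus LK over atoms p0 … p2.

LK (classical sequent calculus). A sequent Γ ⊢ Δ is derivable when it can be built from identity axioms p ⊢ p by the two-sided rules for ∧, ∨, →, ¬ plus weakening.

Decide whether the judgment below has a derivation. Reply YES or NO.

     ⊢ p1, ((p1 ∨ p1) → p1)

Proof tree:
[→R]  ⊢ p1, ((p1 ∨ p1) → p1)
  [WR] (p1 ∨ p1) ⊢ p1, p1
    [∨L] (p1 ∨ p1) ⊢ p1
      [Ax] p1 ⊢ p1
      [Ax] p1 ⊢ p1

Result: YES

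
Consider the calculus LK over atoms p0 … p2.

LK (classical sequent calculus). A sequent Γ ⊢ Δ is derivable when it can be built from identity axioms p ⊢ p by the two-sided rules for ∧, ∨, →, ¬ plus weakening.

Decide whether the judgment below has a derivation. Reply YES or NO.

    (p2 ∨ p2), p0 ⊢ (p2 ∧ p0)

Derivation (root first):
[∧R] (p2 ∨ p2), p0 ⊢ (p2 ∧ p0)
  [∨L] (p2 ∨ p2) ⊢ p2
    [Ax] p2 ⊢ p2
    [Ax] p2 ⊢ p2
  [Ax] p0 ⊢ p0

Result: YES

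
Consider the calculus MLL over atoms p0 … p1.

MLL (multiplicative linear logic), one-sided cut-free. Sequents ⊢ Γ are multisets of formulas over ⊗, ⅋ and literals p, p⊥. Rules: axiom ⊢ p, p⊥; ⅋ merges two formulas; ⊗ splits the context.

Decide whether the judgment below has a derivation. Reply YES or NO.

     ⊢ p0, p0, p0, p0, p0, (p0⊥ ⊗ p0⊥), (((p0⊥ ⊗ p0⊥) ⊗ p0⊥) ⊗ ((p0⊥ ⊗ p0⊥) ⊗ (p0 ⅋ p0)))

Proof tree:
[⊗]  ⊢ p0, p0, p0, p0, p0, (p0⊥ ⊗ p0⊥), (((p0⊥ ⊗ p0⊥) ⊗ p0⊥) ⊗ ((p0⊥ ⊗ p0⊥) ⊗ (p0 ⅋ p0)))
  [⊗]  ⊢ p0, p0, p0, ((p0⊥ ⊗ p0⊥) ⊗ p0⊥)
    [⊗]  ⊢ p0, p0, (p0⊥ ⊗ p0⊥)
      [Ax]  ⊢ p0, p0⊥
      [Ax]  ⊢ p0, p0⊥
    [Ax]  ⊢ p0, p0⊥
  [⊗]  ⊢ p0, p0, (p0⊥ ⊗ p0⊥), ((p0⊥ ⊗ p0⊥) ⊗ (p0 ⅋ p0))
    [⊗]  ⊢ p0, p0, (p0⊥ ⊗ p0⊥)
      [Ax]  ⊢ p0, p0⊥
      [Ax]  ⊢ p0, p0⊥
    [⅋]  ⊢ (p0⊥ ⊗ p0⊥), (p0 ⅋ p0)
      [⊗]  ⊢ p0, p0, (p0⊥ ⊗ p0⊥)
        [Ax]  ⊢ p0, p0⊥
        [Ax]  ⊢ p0, p0⊥

Result: YES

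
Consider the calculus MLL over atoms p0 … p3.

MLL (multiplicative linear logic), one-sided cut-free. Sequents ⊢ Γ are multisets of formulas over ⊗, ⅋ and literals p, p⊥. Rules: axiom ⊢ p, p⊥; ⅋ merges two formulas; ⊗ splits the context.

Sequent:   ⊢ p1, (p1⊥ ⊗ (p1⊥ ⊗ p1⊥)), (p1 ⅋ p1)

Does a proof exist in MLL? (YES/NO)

Proof tree:
[⅋]  ⊢ p1, (p1⊥ ⊗ (p1⊥ ⊗ p1⊥)), (p1 ⅋ p1)
  [⊗]  ⊢ p1, p1, p1, (p1⊥ ⊗ (p1⊥ ⊗ p1⊥))
    [Ax]  ⊢ p1, p1⊥
    [⊗]  ⊢ p1, p1, (p1⊥ ⊗ p1⊥)
      [Ax]  ⊢ p1, p1⊥
      [Ax]  ⊢ p1, p1⊥

Result: YES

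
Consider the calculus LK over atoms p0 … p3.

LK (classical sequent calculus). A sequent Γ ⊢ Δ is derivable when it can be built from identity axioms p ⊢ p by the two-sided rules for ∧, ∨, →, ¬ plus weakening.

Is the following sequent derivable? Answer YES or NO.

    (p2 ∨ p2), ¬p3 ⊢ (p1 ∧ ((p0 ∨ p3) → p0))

Enumerate valuations to refute Γ ⊢ Δ:
  v=0000: Γ:[(p2 ∨ p2)=F, ¬p3=T] Δ:[(p1 ∧ ((p0 ∨ p3) → p0))=F] refutes=False
  v=0001: Γ:[(p2 ∨ p2)=F, ¬p3=F] Δ:[(p1 ∧ ((p0 ∨ p3) → p0))=F] refutes=False
  v=0010: Γ:[(p2 ∨ p2)=T, ¬p3=T] Δ:[(p1 ∧ ((p0 ∨ p3) → p0))=F] refutes=True  ← countermodel

Result: NO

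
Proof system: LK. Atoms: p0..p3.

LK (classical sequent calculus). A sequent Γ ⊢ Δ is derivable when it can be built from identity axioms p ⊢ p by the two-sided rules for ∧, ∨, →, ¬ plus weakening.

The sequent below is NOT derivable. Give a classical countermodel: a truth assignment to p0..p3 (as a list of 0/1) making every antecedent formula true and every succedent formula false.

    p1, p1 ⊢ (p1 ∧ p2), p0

Truth-table refutation:
  v=0000: Γ:[p1=F, p1=F] Δ:[(p1 ∧ p2)=F, p0=F] refutes=False
  v=0001: Γ:[p1=F, p1=F] Δ:[(p1 ∧ p2)=F, p0=F] refutes=False
  v=0010: Γ:[p1=F, p1=F] Δ:[(p1 ∧ p2)=F, p0=F] refutes=False
  v=0011: Γ:[p1=F, p1=F] Δ:[(p1 ∧ p2)=F, p0=F] refutes=False
  v=0100: Γ:[p1=T, p1=T] Δ:[(p1 ∧ p2)=F, p0=F] refutes=True  ← countermodel

Result: [0, 1, 0, 0]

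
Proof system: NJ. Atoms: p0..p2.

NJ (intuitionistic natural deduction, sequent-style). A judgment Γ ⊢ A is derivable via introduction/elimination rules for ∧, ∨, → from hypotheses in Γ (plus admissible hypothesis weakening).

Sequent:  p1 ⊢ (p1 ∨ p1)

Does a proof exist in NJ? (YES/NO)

Proof tree:
[→E] p1 ⊢ (p1 ∨ p1)
  [→I]  ⊢ (p1 → (p1 ∨ p1))
    [∨I₁] p1 ⊢ (p1 ∨ p1)
      [Ax] p1 ⊢ p1
  [Ax] p1 ⊢ p1

Result: YES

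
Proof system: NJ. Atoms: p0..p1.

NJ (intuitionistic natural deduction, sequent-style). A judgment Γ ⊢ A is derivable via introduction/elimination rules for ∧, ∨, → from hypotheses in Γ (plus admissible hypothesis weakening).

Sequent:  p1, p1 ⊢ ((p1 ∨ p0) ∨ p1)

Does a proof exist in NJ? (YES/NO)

Derivation trace:
[Wk] p1, p1 ⊢ ((p1 ∨ p0) ∨ p1)
  [∨I₁] p1 ⊢ ((p1 ∨ p0) ∨ p1)
    [∨I₁] p1 ⊢ (p1 ∨ p0)
      [Ax] p1 ⊢ p1

Result: YES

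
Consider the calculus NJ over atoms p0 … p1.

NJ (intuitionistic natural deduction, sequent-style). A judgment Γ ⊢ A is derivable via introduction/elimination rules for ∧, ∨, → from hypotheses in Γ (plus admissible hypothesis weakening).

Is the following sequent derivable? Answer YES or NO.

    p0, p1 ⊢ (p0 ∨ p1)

Proof tree:
[Wk] p0, p1 ⊢ (p0 ∨ p1)
  [∨I₁] p0 ⊢ (p0 ∨ p1)
    [Ax] p0 ⊢ p0

Result: YES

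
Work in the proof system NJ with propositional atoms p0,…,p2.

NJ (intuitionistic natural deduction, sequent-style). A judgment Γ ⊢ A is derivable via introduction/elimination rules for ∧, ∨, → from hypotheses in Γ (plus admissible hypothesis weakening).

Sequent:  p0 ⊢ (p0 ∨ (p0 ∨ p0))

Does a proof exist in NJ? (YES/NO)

Proof tree:
[∨I₂] p0 ⊢ (p0 ∨ (p0 ∨ p0))
  [∨I₁] p0 ⊢ (p0 ∨ p0)
    [Ax] p0 ⊢ p0

Result: YES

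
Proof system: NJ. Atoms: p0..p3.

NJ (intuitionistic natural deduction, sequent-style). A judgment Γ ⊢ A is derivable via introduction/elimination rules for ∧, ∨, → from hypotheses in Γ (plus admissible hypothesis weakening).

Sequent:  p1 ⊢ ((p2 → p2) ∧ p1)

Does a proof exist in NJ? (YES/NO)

Derivation (root first):
[∧I] p1 ⊢ ((p2 → p2) ∧ p1)
  [→I]  ⊢ (p2 → p2)
    [Ax] p2 ⊢ p2
  [Ax] p1 ⊢ p1

Result: YES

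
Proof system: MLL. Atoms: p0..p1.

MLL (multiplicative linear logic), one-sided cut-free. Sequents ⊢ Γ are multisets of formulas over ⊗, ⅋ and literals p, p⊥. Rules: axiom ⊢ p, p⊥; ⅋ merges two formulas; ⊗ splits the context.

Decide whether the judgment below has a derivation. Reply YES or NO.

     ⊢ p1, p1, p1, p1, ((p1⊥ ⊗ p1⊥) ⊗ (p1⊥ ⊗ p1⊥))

Derivation (root first):
[⊗]  ⊢ p1, p1, p1, p1, ((p1⊥ ⊗ p1⊥) ⊗ (p1⊥ ⊗ p1⊥))
  [⊗]  ⊢ p1, p1, (p1⊥ ⊗ p1⊥)
    [Ax]  ⊢ p1, p1⊥
    [Ax]  ⊢ p1, p1⊥
  [⊗]  ⊢ p1, p1, (p1⊥ ⊗ p1⊥)
    [Ax]  ⊢ p1, p1⊥
    [Ax]  ⊢ p1, p1⊥

Result: YES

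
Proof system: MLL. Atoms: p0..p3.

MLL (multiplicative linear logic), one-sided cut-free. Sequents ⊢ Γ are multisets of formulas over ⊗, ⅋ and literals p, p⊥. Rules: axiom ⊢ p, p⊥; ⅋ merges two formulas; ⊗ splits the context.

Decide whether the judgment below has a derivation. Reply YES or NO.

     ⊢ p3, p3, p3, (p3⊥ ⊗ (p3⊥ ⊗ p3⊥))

Proof tree:
[⊗]  ⊢ p3, p3, p3, (p3⊥ ⊗ (p3⊥ ⊗ p3⊥))
  [Ax]  ⊢ p3, p3⊥
  [⊗]  ⊢ p3, p3, (p3⊥ ⊗ p3⊥)
    [Ax]  ⊢ p3, p3⊥
    [Ax]  ⊢ p3, p3⊥

Result: YES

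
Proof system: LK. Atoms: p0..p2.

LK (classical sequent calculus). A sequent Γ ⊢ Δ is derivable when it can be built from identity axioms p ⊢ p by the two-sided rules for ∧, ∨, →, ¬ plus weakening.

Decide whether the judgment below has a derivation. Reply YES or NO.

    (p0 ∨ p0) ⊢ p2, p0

Derivation (root first):
[∨L] (p0 ∨ p0) ⊢ p2, p0
  [WR] p0 ⊢ p0, p2
    [Ax] p0 ⊢ p0
  [WR] p0 ⊢ p0, p2
    [Ax] p0 ⊢ p0

Result: YES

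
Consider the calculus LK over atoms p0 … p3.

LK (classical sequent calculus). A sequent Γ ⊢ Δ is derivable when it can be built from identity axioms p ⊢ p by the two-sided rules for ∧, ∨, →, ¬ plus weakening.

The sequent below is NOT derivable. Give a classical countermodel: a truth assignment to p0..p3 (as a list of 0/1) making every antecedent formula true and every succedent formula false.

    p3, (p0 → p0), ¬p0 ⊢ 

Enumerate valuations to refute Γ ⊢ Δ:
  v=0000: Γ:[p3=F, (p0 → p0)=T, ¬p0=T] Δ:[] refutes=False
  v=0001: Γ:[p3=T, (p0 → p0)=T, ¬p0=T] Δ:[] refutes=True  ← countermodel

Result: [0, 0, 0, 1]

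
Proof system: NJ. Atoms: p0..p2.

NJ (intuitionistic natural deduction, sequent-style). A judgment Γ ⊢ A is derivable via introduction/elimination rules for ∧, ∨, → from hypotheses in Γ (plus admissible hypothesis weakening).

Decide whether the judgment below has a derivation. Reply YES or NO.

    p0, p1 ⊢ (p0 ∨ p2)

Derivation (root first):
[Wk] p0, p1 ⊢ (p0 ∨ p2)
  [∨I₁] p0 ⊢ (p0 ∨ p2)
    [Ax] p0 ⊢ p0

Result: YES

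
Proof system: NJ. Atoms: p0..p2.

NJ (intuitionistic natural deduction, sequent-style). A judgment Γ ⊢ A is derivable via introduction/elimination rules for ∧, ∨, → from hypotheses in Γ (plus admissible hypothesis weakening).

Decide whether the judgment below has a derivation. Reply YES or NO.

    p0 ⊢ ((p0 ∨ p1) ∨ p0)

Derivation (root first):
[∨I₁] p0 ⊢ ((p0 ∨ p1) ∨ p0)
  [∨I₁] p0 ⊢ (p0 ∨ p1)
    [Ax] p0 ⊢ p0

Result: YES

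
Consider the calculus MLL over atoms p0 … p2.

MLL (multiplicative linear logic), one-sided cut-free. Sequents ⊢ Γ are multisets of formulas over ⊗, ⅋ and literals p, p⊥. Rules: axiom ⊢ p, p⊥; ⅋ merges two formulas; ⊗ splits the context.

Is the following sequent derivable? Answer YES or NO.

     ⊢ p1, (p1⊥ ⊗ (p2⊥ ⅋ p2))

Proof tree:
[⊗]  ⊢ p1, (p1⊥ ⊗ (p2⊥ ⅋ p2))
  [Ax]  ⊢ p1, p1⊥
  [⅋]  ⊢ (p2⊥ ⅋ p2)
    [Ax]  ⊢ p2, p2⊥

Result: YES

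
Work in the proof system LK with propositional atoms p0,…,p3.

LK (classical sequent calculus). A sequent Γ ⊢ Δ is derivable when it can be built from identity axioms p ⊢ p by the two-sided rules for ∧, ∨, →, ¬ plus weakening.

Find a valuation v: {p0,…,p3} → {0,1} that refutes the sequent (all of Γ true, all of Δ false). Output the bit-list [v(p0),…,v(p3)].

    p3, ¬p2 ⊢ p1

Search for a countermodel by truth-table:
  v=0000: Γ:[p3=F, ¬p2=T] Δ:[p1=F] refutes=False
  v=0001: Γ:[p3=T, ¬p2=T] Δ:[p1=F] refutes=True  ← countermodel

Result: [0, 0, 0, 1]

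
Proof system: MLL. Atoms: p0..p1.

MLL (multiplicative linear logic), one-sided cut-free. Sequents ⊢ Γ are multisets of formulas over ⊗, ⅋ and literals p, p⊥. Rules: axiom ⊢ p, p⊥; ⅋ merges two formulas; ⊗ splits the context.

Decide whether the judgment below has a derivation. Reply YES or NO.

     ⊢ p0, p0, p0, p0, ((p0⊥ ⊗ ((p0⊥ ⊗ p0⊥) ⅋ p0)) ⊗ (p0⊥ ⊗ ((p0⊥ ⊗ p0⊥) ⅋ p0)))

Derivation (root first):
[⊗]  ⊢ p0, p0, p0, p0, ((p0⊥ ⊗ ((p0⊥ ⊗ p0⊥) ⅋ p0)) ⊗ (p0⊥ ⊗ ((p0⊥ ⊗ p0⊥) ⅋ p0)))
  [⊗]  ⊢ p0, p0, (p0⊥ ⊗ ((p0⊥ ⊗ p0⊥) ⅋ p0))
    [Ax]  ⊢ p0, p0⊥
    [⅋]  ⊢ p0, ((p0⊥ ⊗ p0⊥) ⅋ p0)
      [⊗]  ⊢ p0, p0, (p0⊥ ⊗ p0⊥)
        [Ax]  ⊢ p0, p0⊥
        [Ax]  ⊢ p0, p0⊥
  [⊗]  ⊢ p0, p0, (p0⊥ ⊗ ((p0⊥ ⊗ p0⊥) ⅋ p0))
    [Ax]  ⊢ p0, p0⊥
    [⅋]  ⊢ p0, ((p0⊥ ⊗ p0⊥) ⅋ p0)
      [⊗]  ⊢ p0, p0, (p0⊥ ⊗ p0⊥)
        [Ax]  ⊢ p0, p0⊥
        [Ax]  ⊢ p0, p0⊥

Result: YES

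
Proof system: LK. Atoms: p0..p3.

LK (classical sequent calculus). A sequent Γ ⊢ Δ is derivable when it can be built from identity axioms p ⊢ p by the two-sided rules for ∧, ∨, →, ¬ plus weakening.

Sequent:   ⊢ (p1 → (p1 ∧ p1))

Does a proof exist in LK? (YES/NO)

Proof tree:
[→R]  ⊢ (p1 → (p1 ∧ p1))
  [∧R] p1 ⊢ (p1 ∧ p1)
    [Ax] p1 ⊢ p1
    [Ax] p1 ⊢ p1

Result: YES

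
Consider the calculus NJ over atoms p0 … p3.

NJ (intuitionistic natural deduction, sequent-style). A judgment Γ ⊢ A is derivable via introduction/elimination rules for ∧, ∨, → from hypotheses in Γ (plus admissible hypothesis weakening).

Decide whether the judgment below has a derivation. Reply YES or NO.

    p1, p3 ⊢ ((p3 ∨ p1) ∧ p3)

Proof tree:
[∧I] p1, p3 ⊢ ((p3 ∨ p1) ∧ p3)
  [∨I₂] p1 ⊢ (p3 ∨ p1)
    [Ax] p1 ⊢ p1
  [Ax] p3 ⊢ p3

Result: YES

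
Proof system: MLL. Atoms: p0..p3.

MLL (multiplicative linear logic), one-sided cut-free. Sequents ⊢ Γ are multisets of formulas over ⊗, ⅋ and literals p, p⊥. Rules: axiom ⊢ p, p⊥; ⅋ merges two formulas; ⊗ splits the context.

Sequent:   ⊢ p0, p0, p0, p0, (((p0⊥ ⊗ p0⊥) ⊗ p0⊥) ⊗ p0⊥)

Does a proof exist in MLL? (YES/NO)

Proof tree:
[⊗]  ⊢ p0, p0, p0, p0, (((p0⊥ ⊗ p0⊥) ⊗ p0⊥) ⊗ p0⊥)
  [⊗]  ⊢ p0, p0, p0, ((p0⊥ ⊗ p0⊥) ⊗ p0⊥)
    [⊗]  ⊢ p0, p0, (p0⊥ ⊗ p0⊥)
      [Ax]  ⊢ p0, p0⊥
      [Ax]  ⊢ p0, p0⊥
    [Ax]  ⊢ p0, p0⊥
  [Ax]  ⊢ p0, p0⊥

Result: YES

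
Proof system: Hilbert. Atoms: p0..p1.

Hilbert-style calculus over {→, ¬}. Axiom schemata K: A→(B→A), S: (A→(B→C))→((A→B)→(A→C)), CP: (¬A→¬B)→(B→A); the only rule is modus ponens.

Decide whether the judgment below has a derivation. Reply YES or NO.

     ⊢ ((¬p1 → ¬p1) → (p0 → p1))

Enumerate valuations to refute Γ ⊢ Δ:
  v=00: Γ:[] Δ:[((¬p1 → ¬p1) → (p0 → p1))=T] refutes=False
  v=01: Γ:[] Δ:[((¬p1 → ¬p1) → (p0 → p1))=T] refutes=False
  v=10: Γ:[] Δ:[((¬p1 → ¬p1) → (p0 → p1))=F] refutes=True  ← countermodel

Result: NO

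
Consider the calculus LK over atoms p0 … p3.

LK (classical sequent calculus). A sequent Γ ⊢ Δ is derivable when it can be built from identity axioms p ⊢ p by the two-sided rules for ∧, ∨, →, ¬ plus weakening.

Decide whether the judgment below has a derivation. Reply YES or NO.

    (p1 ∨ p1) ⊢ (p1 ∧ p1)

Proof tree:
[∧R] (p1 ∨ p1) ⊢ (p1 ∧ p1)
  [∨L] (p1 ∨ p1) ⊢ p1
    [Ax] p1 ⊢ p1
    [Ax] p1 ⊢ p1
  [∨L] (p1 ∨ p1) ⊢ p1
    [Ax] p1 ⊢ p1
    [Ax] p1 ⊢ p1

Result: YES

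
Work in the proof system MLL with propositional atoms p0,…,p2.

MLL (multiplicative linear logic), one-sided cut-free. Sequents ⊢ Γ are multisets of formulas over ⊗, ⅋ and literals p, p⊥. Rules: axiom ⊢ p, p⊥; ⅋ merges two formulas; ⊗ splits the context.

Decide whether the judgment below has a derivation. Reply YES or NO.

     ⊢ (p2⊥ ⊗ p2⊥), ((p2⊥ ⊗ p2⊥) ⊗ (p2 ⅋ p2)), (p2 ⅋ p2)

Derivation (root first):
[⅋]  ⊢ (p2⊥ ⊗ p2⊥), ((p2⊥ ⊗ p2⊥) ⊗ (p2 ⅋ p2)), (p2 ⅋ p2)
  [⊗]  ⊢ p2, p2, (p2⊥ ⊗ p2⊥), ((p2⊥ ⊗ p2⊥) ⊗ (p2 ⅋ p2))
    [⊗]  ⊢ p2, p2, (p2⊥ ⊗ p2⊥)
      [Ax]  ⊢ p2, p2⊥
      [Ax]  ⊢ p2, p2⊥
    [⅋]  ⊢ (p2⊥ ⊗ p2⊥), (p2 ⅋ p2)
      [⊗]  ⊢ p2, p2, (p2⊥ ⊗ p2⊥)
        [Ax]  ⊢ p2, p2⊥
        [Ax]  ⊢ p2, p2⊥

Result: YES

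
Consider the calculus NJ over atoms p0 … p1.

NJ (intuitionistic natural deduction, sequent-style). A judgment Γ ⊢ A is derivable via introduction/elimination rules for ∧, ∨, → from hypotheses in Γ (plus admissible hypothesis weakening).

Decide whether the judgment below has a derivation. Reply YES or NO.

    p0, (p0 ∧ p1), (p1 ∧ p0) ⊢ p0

Derivation (root first):
[Wk] p0, (p0 ∧ p1), (p1 ∧ p0) ⊢ p0
  [Wk] p0, (p0 ∧ p1) ⊢ p0
    [Ax] p0 ⊢ p0

Result: YES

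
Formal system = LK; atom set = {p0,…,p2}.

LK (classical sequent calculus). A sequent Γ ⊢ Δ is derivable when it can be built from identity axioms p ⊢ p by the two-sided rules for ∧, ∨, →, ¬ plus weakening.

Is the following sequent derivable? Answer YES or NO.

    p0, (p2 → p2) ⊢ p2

Enumerate valuations to refute Γ ⊢ Δ:
  v=000: Γ:[p0=F, (p2 → p2)=T] Δ:[p2=F] refutes=False
  v=001: Γ:[p0=F, (p2 → p2)=T] Δ:[p2=T] refutes=False
  v=010: Γ:[p0=F, (p2 → p2)=T] Δ:[p2=F] refutes=False
  v=011: Γ:[p0=F, (p2 → p2)=T] Δ:[p2=T] refutes=False
  v=100: Γ:[p0=T, (p2 → p2)=T] Δ:[p2=F] refutes=True  ← countermodel

Result: NO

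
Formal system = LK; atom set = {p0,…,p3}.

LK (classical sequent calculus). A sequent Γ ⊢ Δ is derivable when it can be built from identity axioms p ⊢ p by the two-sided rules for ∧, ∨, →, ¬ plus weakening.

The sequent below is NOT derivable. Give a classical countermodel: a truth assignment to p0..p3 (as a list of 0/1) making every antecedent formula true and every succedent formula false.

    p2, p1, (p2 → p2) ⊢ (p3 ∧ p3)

Enumerate valuations to refute Γ ⊢ Δ:
  v=0000: Γ:[p2=F, p1=F, (p2 → p2)=T] Δ:[(p3 ∧ p3)=F] refutes=False
  v=0001: Γ:[p2=F, p1=F, (p2 → p2)=T] Δ:[(p3 ∧ p3)=T] refutes=False
  v=0010: Γ:[p2=T, p1=F, (p2 → p2)=T] Δ:[(p3 ∧ p3)=F] refutes=False
  v=0011: Γ:[p2=T, p1=F, (p2 → p2)=T] Δ:[(p3 ∧ p3)=T] refutes=False
  v=0100: Γ:[p2=F, p1=T, (p2 → p2)=T] Δ:[(p3 ∧ p3)=F] refutes=False
  v=0101: Γ:[p2=F, p1=T, (p2 → p2)=T] Δ:[(p3 ∧ p3)=T] refutes=False
  v=0110: Γ:[p2=T, p1=T, (p2 → p2)=T] Δ:[(p3 ∧ p3)=F] refutes=True  ← countermodel

Result: [0, 1, 1, 0]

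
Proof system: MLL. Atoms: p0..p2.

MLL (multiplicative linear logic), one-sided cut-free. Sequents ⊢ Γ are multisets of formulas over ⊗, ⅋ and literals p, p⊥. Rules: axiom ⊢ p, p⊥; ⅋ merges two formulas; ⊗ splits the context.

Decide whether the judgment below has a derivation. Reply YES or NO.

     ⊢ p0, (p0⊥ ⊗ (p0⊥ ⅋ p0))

Proof tree:
[⊗]  ⊢ p0, (p0⊥ ⊗ (p0⊥ ⅋ p0))
  [Ax]  ⊢ p0, p0⊥
  [⅋]  ⊢ (p0⊥ ⅋ p0)
    [Ax]  ⊢ p0, p0⊥

Result: YES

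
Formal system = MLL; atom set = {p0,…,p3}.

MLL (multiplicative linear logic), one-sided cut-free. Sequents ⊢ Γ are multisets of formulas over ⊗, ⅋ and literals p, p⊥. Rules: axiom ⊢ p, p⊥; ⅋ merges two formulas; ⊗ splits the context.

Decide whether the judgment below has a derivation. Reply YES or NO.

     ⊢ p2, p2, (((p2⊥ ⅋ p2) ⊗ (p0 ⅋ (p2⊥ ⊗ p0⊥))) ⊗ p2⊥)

Derivation (root first):
[⊗]  ⊢ p2, p2, (((p2⊥ ⅋ p2) ⊗ (p0 ⅋ (p2⊥ ⊗ p0⊥))) ⊗ p2⊥)
  [⊗]  ⊢ p2, ((p2⊥ ⅋ p2) ⊗ (p0 ⅋ (p2⊥ ⊗ p0⊥)))
    [⅋]  ⊢ (p2⊥ ⅋ p2)
      [Ax]  ⊢ p2, p2⊥
    [⅋]  ⊢ p2, (p0 ⅋ (p2⊥ ⊗ p0⊥))
      [⊗]  ⊢ p2, p0, (p2⊥ ⊗ p0⊥)
        [Ax]  ⊢ p2, p2⊥
        [Ax]  ⊢ p0, p0⊥
  [Ax]  ⊢ p2, p2⊥

Result: YES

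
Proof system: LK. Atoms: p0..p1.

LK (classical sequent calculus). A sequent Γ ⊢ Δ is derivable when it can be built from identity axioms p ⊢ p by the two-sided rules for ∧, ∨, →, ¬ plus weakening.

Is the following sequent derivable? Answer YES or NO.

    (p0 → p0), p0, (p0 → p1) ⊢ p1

Derivation trace:
[→L] (p0 → p0), p0, (p0 → p1) ⊢ p1
  [→L] p0, (p0 → p0) ⊢ p0
    [Ax] p0 ⊢ p0
    [Ax] p0 ⊢ p0
  [Ax] p1 ⊢ p1

Result: YES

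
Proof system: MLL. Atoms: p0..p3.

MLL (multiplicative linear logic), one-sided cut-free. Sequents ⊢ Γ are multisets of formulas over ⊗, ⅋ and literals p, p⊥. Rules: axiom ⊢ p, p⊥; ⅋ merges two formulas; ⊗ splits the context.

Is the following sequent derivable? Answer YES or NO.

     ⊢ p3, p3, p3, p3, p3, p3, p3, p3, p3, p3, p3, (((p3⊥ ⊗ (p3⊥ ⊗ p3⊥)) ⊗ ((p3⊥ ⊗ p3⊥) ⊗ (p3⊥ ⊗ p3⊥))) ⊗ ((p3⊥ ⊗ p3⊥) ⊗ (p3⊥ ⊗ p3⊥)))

Derivation (root first):
[⊗]  ⊢ p3, p3, p3, p3, p3, p3, p3, p3, p3, p3, p3, (((p3⊥ ⊗ (p3⊥ ⊗ p3⊥)) ⊗ ((p3⊥ ⊗ p3⊥) ⊗ (p3⊥ ⊗ p3⊥))) ⊗ ((p3⊥ ⊗ p3⊥) ⊗ (p3⊥ ⊗ p3⊥)))
  [⊗]  ⊢ p3, p3, p3, p3, p3, p3, p3, ((p3⊥ ⊗ (p3⊥ ⊗ p3⊥)) ⊗ ((p3⊥ ⊗ p3⊥) ⊗ (p3⊥ ⊗ p3⊥)))
    [⊗]  ⊢ p3, p3, p3, (p3⊥ ⊗ (p3⊥ ⊗ p3⊥))
      [Ax]  ⊢ p3, p3⊥
      [⊗]  ⊢ p3, p3, (p3⊥ ⊗ p3⊥)
        [Ax]  ⊢ p3, p3⊥
        [Ax]  ⊢ p3, p3⊥
    [⊗]  ⊢ p3, p3, p3, p3, ((p3⊥ ⊗ p3⊥) ⊗ (p3⊥ ⊗ p3⊥))
      [⊗]  ⊢ p3, p3, (p3⊥ ⊗ p3⊥)
        [Ax]  ⊢ p3, p3⊥
        [Ax]  ⊢ p3, p3⊥
      [⊗]  ⊢ p3, p3, (p3⊥ ⊗ p3⊥)
        [Ax]  ⊢ p3, p3⊥
        [Ax]  ⊢ p3, p3⊥
  [⊗]  ⊢ p3, p3, p3, p3, ((p3⊥ ⊗ p3⊥) ⊗ (p3⊥ ⊗ p3⊥))
    [⊗]  ⊢ p3, p3, (p3⊥ ⊗ p3⊥)
      [Ax]  ⊢ p3, p3⊥
      [Ax]  ⊢ p3, p3⊥
    [⊗]  ⊢ p3, p3, (p3⊥ ⊗ p3⊥)
      [Ax]  ⊢ p3, p3⊥
      [Ax]  ⊢ p3, p3⊥

Result: YES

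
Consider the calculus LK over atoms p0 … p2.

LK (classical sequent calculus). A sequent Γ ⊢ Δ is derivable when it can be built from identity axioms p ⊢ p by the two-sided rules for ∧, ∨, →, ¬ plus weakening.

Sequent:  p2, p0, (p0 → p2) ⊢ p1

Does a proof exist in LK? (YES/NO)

Truth-table refutation:
  v=000: Γ:[p2=F, p0=F, (p0 → p2)=T] Δ:[p1=F] refutes=False
  v=001: Γ:[p2=T, p0=F, (p0 → p2)=T] Δ:[p1=F] refutes=False
  v=010: Γ:[p2=F, p0=F, (p0 → p2)=T] Δ:[p1=T] refutes=False
  v=011: Γ:[p2=T, p0=F, (p0 → p2)=T] Δ:[p1=T] refutes=False
  v=100: Γ:[p2=F, p0=T, (p0 → p2)=F] Δ:[p1=F] refutes=False
  v=101: Γ:[p2=T, p0=T, (p0 → p2)=T] Δ:[p1=F] refutes=True  ← countermodel

Result: NO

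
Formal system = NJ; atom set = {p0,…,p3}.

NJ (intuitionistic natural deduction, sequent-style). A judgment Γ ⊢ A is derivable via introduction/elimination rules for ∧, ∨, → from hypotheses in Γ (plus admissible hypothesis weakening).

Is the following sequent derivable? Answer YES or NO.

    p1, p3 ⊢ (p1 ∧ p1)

Derivation trace:
[∧I] p1, p3 ⊢ (p1 ∧ p1)
  [Wk] p1, p3 ⊢ p1
    [Ax] p1 ⊢ p1
  [Wk] p1, p3 ⊢ p1
    [Ax] p1 ⊢ p1

Result: YES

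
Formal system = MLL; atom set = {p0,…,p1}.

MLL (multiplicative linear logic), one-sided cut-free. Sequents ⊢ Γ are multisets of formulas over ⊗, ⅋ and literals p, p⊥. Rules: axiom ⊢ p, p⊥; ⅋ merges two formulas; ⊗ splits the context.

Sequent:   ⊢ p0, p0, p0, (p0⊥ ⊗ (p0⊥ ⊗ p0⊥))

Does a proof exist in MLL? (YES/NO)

Derivation (root first):
[⊗]  ⊢ p0, p0, p0, (p0⊥ ⊗ (p0⊥ ⊗ p0⊥))
  [Ax]  ⊢ p0, p0⊥
  [⊗]  ⊢ p0, p0, (p0⊥ ⊗ p0⊥)
    [Ax]  ⊢ p0, p0⊥
    [Ax]  ⊢ p0, p0⊥

Result: YES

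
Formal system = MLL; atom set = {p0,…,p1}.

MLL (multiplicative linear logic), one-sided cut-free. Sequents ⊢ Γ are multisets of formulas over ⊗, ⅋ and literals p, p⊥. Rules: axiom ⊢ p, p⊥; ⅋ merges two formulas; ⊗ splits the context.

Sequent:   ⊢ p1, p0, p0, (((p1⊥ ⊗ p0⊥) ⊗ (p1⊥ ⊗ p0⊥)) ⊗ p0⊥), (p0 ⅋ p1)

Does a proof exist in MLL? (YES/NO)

Derivation trace:
[⅋]  ⊢ p1, p0, p0, (((p1⊥ ⊗ p0⊥) ⊗ (p1⊥ ⊗ p0⊥)) ⊗ p0⊥), (p0 ⅋ p1)
  [⊗]  ⊢ p1, p0, p1, p0, p0, (((p1⊥ ⊗ p0⊥) ⊗ (p1⊥ ⊗ p0⊥)) ⊗ p0⊥)
    [⊗]  ⊢ p1, p0, p1, p0, ((p1⊥ ⊗ p0⊥) ⊗ (p1⊥ ⊗ p0⊥))
      [⊗]  ⊢ p1, p0, (p1⊥ ⊗ p0⊥)
        [Ax]  ⊢ p1, p1⊥
        [Ax]  ⊢ p0, p0⊥
      [⊗]  ⊢ p1, p0, (p1⊥ ⊗ p0⊥)
        [Ax]  ⊢ p1, p1⊥
        [Ax]  ⊢ p0, p0⊥
    [Ax]  ⊢ p0, p0⊥

Result: YES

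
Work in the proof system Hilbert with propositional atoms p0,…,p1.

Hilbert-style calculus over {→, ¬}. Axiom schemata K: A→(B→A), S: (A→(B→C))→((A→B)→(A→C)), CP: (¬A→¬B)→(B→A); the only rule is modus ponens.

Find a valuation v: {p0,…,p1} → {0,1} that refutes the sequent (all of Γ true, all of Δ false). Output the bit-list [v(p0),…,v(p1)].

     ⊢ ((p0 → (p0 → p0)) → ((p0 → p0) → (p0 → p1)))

Search for a countermodel by truth-table:
  v=00: Γ:[] Δ:[((p0 → (p0 → p0)) → ((p0 → p0) → (p0 → p1)))=T] refutes=False
  v=01: Γ:[] Δ:[((p0 → (p0 → p0)) → ((p0 → p0) → (p0 → p1)))=T] refutes=False
  v=10: Γ:[] Δ:[((p0 → (p0 → p0)) → ((p0 → p0) → (p0 → p1)))=F] refutes=True  ← countermodel

Result: [1, 0]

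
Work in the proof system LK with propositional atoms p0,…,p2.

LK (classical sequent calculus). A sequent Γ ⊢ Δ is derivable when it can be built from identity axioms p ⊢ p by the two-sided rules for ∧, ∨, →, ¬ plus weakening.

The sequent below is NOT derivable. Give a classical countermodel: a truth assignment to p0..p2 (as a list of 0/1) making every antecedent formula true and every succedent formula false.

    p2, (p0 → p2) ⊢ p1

Search for a countermodel by truth-table:
  v=000: Γ:[p2=F, (p0 → p2)=T] Δ:[p1=F] refutes=False
  v=001: Γ:[p2=T, (p0 → p2)=T] Δ:[p1=F] refutes=True  ← countermodel

Result: [0, 0, 1]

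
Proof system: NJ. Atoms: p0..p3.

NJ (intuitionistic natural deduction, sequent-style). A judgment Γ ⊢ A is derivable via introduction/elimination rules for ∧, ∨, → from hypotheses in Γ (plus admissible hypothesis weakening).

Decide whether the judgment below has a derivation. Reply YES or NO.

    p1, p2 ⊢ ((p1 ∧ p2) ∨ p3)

Derivation (root first):
[∨I₁] p1, p2 ⊢ ((p1 ∧ p2) ∨ p3)
  [∧I] p1, p2 ⊢ (p1 ∧ p2)
    [Ax] p1 ⊢ p1
    [Ax] p2 ⊢ p2

Result: YES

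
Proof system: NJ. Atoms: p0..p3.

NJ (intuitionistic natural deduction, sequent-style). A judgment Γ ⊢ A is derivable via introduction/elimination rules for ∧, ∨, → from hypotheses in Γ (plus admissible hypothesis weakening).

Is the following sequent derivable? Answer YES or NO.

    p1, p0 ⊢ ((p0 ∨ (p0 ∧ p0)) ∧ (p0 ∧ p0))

Derivation trace:
[∧I] p1, p0 ⊢ ((p0 ∨ (p0 ∧ p0)) ∧ (p0 ∧ p0))
  [∨I₂] p0 ⊢ (p0 ∨ (p0 ∧ p0))
    [∧I] p0 ⊢ (p0 ∧ p0)
      [Ax] p0 ⊢ p0
      [Ax] p0 ⊢ p0
  [Wk] p0, p1 ⊢ (p0 ∧ p0)
    [∧I] p0 ⊢ (p0 ∧ p0)
      [Ax] p0 ⊢ p0
      [Ax] p0 ⊢ p0

Result: YES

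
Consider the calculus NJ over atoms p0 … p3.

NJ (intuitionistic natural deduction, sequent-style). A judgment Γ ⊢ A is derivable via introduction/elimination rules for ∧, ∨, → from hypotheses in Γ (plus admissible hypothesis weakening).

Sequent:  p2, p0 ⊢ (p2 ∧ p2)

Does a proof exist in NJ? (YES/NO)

Derivation trace:
[∧I] p2, p0 ⊢ (p2 ∧ p2)
  [Ax] p2 ⊢ p2
  [Wk] p2, p0 ⊢ p2
    [Ax] p2 ⊢ p2

Result: YES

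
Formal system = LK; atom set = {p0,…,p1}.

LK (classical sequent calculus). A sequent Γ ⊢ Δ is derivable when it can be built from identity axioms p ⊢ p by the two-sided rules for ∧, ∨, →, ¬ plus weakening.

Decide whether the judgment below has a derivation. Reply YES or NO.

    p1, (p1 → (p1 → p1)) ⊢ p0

Search for a countermodel by truth-table:
  v=00: Γ:[p1=F, (p1 → (p1 → p1))=T] Δ:[p0=F] refutes=False
  v=01: Γ:[p1=T, (p1 → (p1 → p1))=T] Δ:[p0=F] refutes=True  ← countermodel

Result: NO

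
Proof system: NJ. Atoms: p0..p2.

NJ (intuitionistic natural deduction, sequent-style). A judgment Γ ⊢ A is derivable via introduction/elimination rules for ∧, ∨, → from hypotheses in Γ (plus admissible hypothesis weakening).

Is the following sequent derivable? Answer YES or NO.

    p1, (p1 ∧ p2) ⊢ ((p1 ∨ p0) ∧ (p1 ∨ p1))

Derivation trace:
[∧I] p1, (p1 ∧ p2) ⊢ ((p1 ∨ p0) ∧ (p1 ∨ p1))
  [∨I₁] p1 ⊢ (p1 ∨ p0)
    [Ax] p1 ⊢ p1
  [Wk] p1, (p1 ∧ p2) ⊢ (p1 ∨ p1)
    [∨I₁] p1 ⊢ (p1 ∨ p1)
      [Ax] p1 ⊢ p1

Result: YES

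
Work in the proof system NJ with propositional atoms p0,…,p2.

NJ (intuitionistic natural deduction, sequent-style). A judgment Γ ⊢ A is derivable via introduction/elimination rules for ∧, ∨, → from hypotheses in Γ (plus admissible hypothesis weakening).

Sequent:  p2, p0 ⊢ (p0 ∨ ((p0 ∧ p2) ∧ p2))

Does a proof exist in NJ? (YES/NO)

Derivation trace:
[∨I₂] p2, p0 ⊢ (p0 ∨ ((p0 ∧ p2) ∧ p2))
  [∧I] p2, p0 ⊢ ((p0 ∧ p2) ∧ p2)
    [∧I] p2, p0 ⊢ (p0 ∧ p2)
      [Ax] p0 ⊢ p0
      [Ax] p2 ⊢ p2
    [Ax] p2 ⊢ p2

Result: YES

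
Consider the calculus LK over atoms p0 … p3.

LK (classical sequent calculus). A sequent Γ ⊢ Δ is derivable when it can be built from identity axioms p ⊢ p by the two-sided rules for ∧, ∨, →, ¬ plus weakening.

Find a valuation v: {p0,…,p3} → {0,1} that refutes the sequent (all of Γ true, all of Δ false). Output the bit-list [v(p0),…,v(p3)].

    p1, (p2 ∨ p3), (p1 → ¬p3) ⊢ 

Enumerate valuations to refute Γ ⊢ Δ:
  v=0000: Γ:[p1=F, (p2 ∨ p3)=F, (p1 → ¬p3)=T] Δ:[] refutes=False
  v=0001: Γ:[p1=F, (p2 ∨ p3)=T, (p1 → ¬p3)=T] Δ:[] refutes=False
  v=0010: Γ:[p1=F, (p2 ∨ p3)=T, (p1 → ¬p3)=T] Δ:[] refutes=False
  v=0011: Γ:[p1=F, (p2 ∨ p3)=T, (p1 → ¬p3)=T] Δ:[] refutes=False
  v=0100: Γ:[p1=T, (p2 ∨ p3)=F, (p1 → ¬p3)=T] Δ:[] refutes=False
  v=0101: Γ:[p1=T, (p2 ∨ p3)=T, (p1 → ¬p3)=F] Δ:[] refutes=False
  v=0110: Γ:[p1=T, (p2 ∨ p3)=T, (p1 → ¬p3)=T] Δ:[] refutes=True  ← countermodel

Result: [0, 1, 1, 0]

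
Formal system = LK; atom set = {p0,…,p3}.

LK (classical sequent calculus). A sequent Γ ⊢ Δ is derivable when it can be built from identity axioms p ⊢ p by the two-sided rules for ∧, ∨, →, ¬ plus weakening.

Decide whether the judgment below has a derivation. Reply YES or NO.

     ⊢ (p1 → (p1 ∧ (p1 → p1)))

Derivation (root first):
[→R]  ⊢ (p1 → (p1 ∧ (p1 → p1)))
  [∧R] p1 ⊢ (p1 ∧ (p1 → p1))
    [Ax] p1 ⊢ p1
    [→R]  ⊢ (p1 → p1)
      [Ax] p1 ⊢ p1

Result: YES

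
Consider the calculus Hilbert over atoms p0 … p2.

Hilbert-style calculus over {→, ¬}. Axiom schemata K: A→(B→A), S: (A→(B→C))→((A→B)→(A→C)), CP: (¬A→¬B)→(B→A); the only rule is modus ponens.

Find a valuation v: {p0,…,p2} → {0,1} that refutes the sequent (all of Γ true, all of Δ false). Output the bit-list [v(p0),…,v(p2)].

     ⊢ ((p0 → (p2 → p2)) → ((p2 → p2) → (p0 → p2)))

Truth-table refutation:
  v=000: Γ:[] Δ:[((p0 → (p2 → p2)) → ((p2 → p2) → (p0 → p2)))=T] refutes=False
  v=001: Γ:[] Δ:[((p0 → (p2 → p2)) → ((p2 → p2) → (p0 → p2)))=T] refutes=False
  v=010: Γ:[] Δ:[((p0 → (p2 → p2)) → ((p2 → p2) → (p0 → p2)))=T] refutes=False
  v=011: Γ:[] Δ:[((p0 → (p2 → p2)) → ((p2 → p2) → (p0 → p2)))=T] refutes=False
  v=100: Γ:[] Δ:[((p0 → (p2 → p2)) → ((p2 → p2) → (p0 → p2)))=F] refutes=True  ← countermodel

Result: [1, 0, 0]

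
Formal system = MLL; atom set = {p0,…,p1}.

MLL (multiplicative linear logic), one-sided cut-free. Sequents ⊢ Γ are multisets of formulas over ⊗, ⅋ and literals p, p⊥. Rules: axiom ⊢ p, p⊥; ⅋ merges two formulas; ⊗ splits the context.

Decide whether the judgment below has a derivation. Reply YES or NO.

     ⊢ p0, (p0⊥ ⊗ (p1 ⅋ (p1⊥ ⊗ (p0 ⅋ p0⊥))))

Proof tree:
[⊗]  ⊢ p0, (p0⊥ ⊗ (p1 ⅋ (p1⊥ ⊗ (p0 ⅋ p0⊥))))
  [Ax]  ⊢ p0, p0⊥
  [⅋]  ⊢ (p1 ⅋ (p1⊥ ⊗ (p0 ⅋ p0⊥)))
    [⊗]  ⊢ p1, (p1⊥ ⊗ (p0 ⅋ p0⊥))
      [Ax]  ⊢ p1, p1⊥
      [⅋]  ⊢ (p0 ⅋ p0⊥)
        [Ax]  ⊢ p0, p0⊥

Result: YES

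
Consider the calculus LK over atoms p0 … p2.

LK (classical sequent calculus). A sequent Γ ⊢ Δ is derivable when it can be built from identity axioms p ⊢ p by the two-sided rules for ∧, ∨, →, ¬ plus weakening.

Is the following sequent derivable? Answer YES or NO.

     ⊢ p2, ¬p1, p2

Enumerate valuations to refute Γ ⊢ Δ:
  v=000: Γ:[] Δ:[p2=F, ¬p1=T, p2=F] refutes=False
  v=001: Γ:[] Δ:[p2=T, ¬p1=T, p2=T] refutes=False
  v=010: Γ:[] Δ:[p2=F, ¬p1=F, p2=F] refutes=True  ← countermodel

Result: NO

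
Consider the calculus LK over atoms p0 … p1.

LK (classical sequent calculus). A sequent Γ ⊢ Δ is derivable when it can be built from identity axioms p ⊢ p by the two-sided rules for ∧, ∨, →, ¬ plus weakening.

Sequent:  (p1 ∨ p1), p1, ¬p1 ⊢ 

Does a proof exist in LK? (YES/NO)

Derivation (root first):
[¬L] (p1 ∨ p1), p1, ¬p1 ⊢ 
  [WL] (p1 ∨ p1), p1 ⊢ p1
    [∨L] (p1 ∨ p1) ⊢ p1
      [Ax] p1 ⊢ p1
      [Ax] p1 ⊢ p1

Result: YES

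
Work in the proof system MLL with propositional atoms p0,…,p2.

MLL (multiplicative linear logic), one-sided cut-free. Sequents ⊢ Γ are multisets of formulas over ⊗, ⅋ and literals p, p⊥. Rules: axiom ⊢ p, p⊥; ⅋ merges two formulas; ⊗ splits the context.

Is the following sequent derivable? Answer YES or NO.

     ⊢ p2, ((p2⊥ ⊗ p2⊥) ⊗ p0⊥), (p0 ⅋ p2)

Derivation trace:
[⅋]  ⊢ p2, ((p2⊥ ⊗ p2⊥) ⊗ p0⊥), (p0 ⅋ p2)
  [⊗]  ⊢ p2, p2, p0, ((p2⊥ ⊗ p2⊥) ⊗ p0⊥)
    [⊗]  ⊢ p2, p2, (p2⊥ ⊗ p2⊥)
      [Ax]  ⊢ p2, p2⊥
      [Ax]  ⊢ p2, p2⊥
    [Ax]  ⊢ p0, p0⊥

Result: YES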